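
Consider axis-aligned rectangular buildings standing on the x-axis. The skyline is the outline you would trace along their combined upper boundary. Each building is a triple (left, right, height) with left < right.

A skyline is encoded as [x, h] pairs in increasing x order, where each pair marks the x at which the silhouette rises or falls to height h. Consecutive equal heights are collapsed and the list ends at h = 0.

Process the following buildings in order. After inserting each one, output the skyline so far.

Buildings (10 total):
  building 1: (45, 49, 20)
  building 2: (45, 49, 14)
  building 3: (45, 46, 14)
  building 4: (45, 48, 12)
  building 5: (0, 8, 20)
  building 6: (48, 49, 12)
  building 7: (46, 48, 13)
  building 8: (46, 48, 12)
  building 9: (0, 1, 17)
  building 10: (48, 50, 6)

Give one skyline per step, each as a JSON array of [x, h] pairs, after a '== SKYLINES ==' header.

== SKYLINES ==
[[45,20],[49,0]]
[[45,20],[49,0]]
[[45,20],[49,0]]
[[45,20],[49,0]]
[[0,20],[8,0],[45,20],[49,0]]
[[0,20],[8,0],[45,20],[49,0]]
[[0,20],[8,0],[45,20],[49,0]]
[[0,20],[8,0],[45,20],[49,0]]
[[0,20],[8,0],[45,20],[49,0]]
[[0,20],[8,0],[45,20],[49,6],[50,0]]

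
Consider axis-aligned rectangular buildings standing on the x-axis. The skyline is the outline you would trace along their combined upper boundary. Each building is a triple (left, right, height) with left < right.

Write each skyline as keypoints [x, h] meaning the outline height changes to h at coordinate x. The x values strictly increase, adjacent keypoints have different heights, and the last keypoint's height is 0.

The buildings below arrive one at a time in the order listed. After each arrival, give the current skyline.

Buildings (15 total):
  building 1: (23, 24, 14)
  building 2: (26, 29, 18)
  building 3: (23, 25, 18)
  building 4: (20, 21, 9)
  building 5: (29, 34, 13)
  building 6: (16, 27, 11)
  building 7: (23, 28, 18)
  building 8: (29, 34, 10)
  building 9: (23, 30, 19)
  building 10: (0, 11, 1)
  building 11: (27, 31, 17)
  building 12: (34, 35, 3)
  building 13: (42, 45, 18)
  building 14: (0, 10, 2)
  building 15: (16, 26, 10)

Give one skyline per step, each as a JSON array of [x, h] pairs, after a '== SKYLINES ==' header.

== SKYLINES ==
[[23,14],[24,0]]
[[23,14],[24,0],[26,18],[29,0]]
[[23,18],[25,0],[26,18],[29,0]]
[[20,9],[21,0],[23,18],[25,0],[26,18],[29,0]]
[[20,9],[21,0],[23,18],[25,0],[26,18],[29,13],[34,0]]
[[16,11],[23,18],[25,11],[26,18],[29,13],[34,0]]
[[16,11],[23,18],[29,13],[34,0]]
[[16,11],[23,18],[29,13],[34,0]]
[[16,11],[23,19],[30,13],[34,0]]
[[0,1],[11,0],[16,11],[23,19],[30,13],[34,0]]
[[0,1],[11,0],[16,11],[23,19],[30,17],[31,13],[34,0]]
[[0,1],[11,0],[16,11],[23,19],[30,17],[31,13],[34,3],[35,0]]
[[0,1],[11,0],[16,11],[23,19],[30,17],[31,13],[34,3],[35,0],[42,18],[45,0]]
[[0,2],[10,1],[11,0],[16,11],[23,19],[30,17],[31,13],[34,3],[35,0],[42,18],[45,0]]
[[0,2],[10,1],[11,0],[16,11],[23,19],[30,17],[31,13],[34,3],[35,0],[42,18],[45,0]]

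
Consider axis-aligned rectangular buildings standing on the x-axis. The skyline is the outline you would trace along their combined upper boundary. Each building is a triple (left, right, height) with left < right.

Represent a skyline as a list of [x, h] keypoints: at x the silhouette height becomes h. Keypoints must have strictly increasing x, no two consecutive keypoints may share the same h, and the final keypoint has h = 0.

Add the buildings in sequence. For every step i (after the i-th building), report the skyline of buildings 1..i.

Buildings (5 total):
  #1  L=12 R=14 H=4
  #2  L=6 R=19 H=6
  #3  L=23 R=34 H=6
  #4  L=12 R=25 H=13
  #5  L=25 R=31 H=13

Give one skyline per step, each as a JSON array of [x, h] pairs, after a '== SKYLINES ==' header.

== SKYLINES ==
[[12,4],[14,0]]
[[6,6],[19,0]]
[[6,6],[19,0],[23,6],[34,0]]
[[6,6],[12,13],[25,6],[34,0]]
[[6,6],[12,13],[31,6],[34,0]]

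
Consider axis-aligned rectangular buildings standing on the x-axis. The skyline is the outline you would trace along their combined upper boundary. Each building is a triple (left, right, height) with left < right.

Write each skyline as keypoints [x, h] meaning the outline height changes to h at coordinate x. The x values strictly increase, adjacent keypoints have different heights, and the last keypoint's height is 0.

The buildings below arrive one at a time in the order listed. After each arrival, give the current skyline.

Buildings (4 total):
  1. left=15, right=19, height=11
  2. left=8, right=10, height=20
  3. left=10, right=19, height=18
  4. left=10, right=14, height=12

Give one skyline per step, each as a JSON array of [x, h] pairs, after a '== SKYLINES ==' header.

== SKYLINES ==
[[15,11],[19,0]]
[[8,20],[10,0],[15,11],[19,0]]
[[8,20],[10,18],[19,0]]
[[8,20],[10,18],[19,0]]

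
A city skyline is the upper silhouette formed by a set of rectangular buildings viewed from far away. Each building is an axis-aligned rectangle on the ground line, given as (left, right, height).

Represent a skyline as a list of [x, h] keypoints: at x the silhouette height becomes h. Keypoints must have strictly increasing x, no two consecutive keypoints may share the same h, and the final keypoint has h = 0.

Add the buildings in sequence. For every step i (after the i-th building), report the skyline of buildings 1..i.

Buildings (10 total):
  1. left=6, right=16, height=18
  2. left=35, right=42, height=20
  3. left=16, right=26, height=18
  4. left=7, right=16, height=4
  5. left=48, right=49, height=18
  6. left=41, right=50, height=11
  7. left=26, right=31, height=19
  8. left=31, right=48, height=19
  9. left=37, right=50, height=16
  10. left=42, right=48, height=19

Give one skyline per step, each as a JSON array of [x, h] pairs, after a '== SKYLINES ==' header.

== SKYLINES ==
[[6,18],[16,0]]
[[6,18],[16,0],[35,20],[42,0]]
[[6,18],[26,0],[35,20],[42,0]]
[[6,18],[26,0],[35,20],[42,0]]
[[6,18],[26,0],[35,20],[42,0],[48,18],[49,0]]
[[6,18],[26,0],[35,20],[42,11],[48,18],[49,11],[50,0]]
[[6,18],[26,19],[31,0],[35,20],[42,11],[48,18],[49,11],[50,0]]
[[6,18],[26,19],[35,20],[42,19],[48,18],[49,11],[50,0]]
[[6,18],[26,19],[35,20],[42,19],[48,18],[49,16],[50,0]]
[[6,18],[26,19],[35,20],[42,19],[48,18],[49,16],[50,0]]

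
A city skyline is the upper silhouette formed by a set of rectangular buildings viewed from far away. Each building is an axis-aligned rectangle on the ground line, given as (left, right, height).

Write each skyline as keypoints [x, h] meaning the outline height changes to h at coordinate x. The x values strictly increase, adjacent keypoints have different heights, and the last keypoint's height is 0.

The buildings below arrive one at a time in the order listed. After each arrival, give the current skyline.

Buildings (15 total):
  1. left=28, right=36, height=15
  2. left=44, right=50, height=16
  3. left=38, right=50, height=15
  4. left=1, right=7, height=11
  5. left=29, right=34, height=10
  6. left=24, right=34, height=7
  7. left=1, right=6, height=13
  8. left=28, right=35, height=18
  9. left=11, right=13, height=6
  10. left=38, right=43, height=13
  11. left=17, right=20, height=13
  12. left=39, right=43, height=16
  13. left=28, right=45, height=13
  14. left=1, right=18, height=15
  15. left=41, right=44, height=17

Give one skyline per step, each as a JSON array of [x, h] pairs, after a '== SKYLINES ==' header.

== SKYLINES ==
[[28,15],[36,0]]
[[28,15],[36,0],[44,16],[50,0]]
[[28,15],[36,0],[38,15],[44,16],[50,0]]
[[1,11],[7,0],[28,15],[36,0],[38,15],[44,16],[50,0]]
[[1,11],[7,0],[28,15],[36,0],[38,15],[44,16],[50,0]]
[[1,11],[7,0],[24,7],[28,15],[36,0],[38,15],[44,16],[50,0]]
[[1,13],[6,11],[7,0],[24,7],[28,15],[36,0],[38,15],[44,16],[50,0]]
[[1,13],[6,11],[7,0],[24,7],[28,18],[35,15],[36,0],[38,15],[44,16],[50,0]]
[[1,13],[6,11],[7,0],[11,6],[13,0],[24,7],[28,18],[35,15],[36,0],[38,15],[44,16],[50,0]]
[[1,13],[6,11],[7,0],[11,6],[13,0],[24,7],[28,18],[35,15],[36,0],[38,15],[44,16],[50,0]]
[[1,13],[6,11],[7,0],[11,6],[13,0],[17,13],[20,0],[24,7],[28,18],[35,15],[36,0],[38,15],[44,16],[50,0]]
[[1,13],[6,11],[7,0],[11,6],[13,0],[17,13],[20,0],[24,7],[28,18],[35,15],[36,0],[38,15],[39,16],[43,15],[44,16],[50,0]]
[[1,13],[6,11],[7,0],[11,6],[13,0],[17,13],[20,0],[24,7],[28,18],[35,15],[36,13],[38,15],[39,16],[43,15],[44,16],[50,0]]
[[1,15],[18,13],[20,0],[24,7],[28,18],[35,15],[36,13],[38,15],[39,16],[43,15],[44,16],[50,0]]
[[1,15],[18,13],[20,0],[24,7],[28,18],[35,15],[36,13],[38,15],[39,16],[41,17],[44,16],[50,0]]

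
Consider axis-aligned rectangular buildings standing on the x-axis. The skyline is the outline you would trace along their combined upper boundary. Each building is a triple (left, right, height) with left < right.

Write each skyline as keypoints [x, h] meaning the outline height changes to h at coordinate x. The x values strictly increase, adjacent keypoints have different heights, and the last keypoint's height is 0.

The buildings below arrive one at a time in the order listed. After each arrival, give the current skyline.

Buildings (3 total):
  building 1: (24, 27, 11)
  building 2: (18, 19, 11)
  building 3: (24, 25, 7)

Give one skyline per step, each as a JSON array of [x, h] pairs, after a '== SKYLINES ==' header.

== SKYLINES ==
[[24,11],[27,0]]
[[18,11],[19,0],[24,11],[27,0]]
[[18,11],[19,0],[24,11],[27,0]]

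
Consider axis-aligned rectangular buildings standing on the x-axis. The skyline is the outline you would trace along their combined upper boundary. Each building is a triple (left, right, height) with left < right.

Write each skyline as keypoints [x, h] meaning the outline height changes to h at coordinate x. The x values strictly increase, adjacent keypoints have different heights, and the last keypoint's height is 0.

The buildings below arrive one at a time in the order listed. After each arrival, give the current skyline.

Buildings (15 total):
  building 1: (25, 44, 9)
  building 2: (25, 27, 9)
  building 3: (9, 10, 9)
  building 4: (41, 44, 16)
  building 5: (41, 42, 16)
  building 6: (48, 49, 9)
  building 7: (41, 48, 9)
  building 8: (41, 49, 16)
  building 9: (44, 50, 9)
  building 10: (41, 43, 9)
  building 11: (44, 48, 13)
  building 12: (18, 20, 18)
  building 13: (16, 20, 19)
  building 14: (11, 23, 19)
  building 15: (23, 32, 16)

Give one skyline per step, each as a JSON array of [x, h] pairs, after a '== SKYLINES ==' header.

== SKYLINES ==
[[25,9],[44,0]]
[[25,9],[44,0]]
[[9,9],[10,0],[25,9],[44,0]]
[[9,9],[10,0],[25,9],[41,16],[44,0]]
[[9,9],[10,0],[25,9],[41,16],[44,0]]
[[9,9],[10,0],[25,9],[41,16],[44,0],[48,9],[49,0]]
[[9,9],[10,0],[25,9],[41,16],[44,9],[49,0]]
[[9,9],[10,0],[25,9],[41,16],[49,0]]
[[9,9],[10,0],[25,9],[41,16],[49,9],[50,0]]
[[9,9],[10,0],[25,9],[41,16],[49,9],[50,0]]
[[9,9],[10,0],[25,9],[41,16],[49,9],[50,0]]
[[9,9],[10,0],[18,18],[20,0],[25,9],[41,16],[49,9],[50,0]]
[[9,9],[10,0],[16,19],[20,0],[25,9],[41,16],[49,9],[50,0]]
[[9,9],[10,0],[11,19],[23,0],[25,9],[41,16],[49,9],[50,0]]
[[9,9],[10,0],[11,19],[23,16],[32,9],[41,16],[49,9],[50,0]]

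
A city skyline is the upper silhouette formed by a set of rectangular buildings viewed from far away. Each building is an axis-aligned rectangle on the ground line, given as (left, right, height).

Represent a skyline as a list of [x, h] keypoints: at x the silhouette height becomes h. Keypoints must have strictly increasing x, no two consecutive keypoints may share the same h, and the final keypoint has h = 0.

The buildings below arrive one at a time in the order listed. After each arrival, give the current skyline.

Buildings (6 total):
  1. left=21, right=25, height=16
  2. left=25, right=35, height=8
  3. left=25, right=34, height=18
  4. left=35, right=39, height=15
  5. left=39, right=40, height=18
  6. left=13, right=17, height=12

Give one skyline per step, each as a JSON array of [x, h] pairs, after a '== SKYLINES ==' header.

== SKYLINES ==
[[21,16],[25,0]]
[[21,16],[25,8],[35,0]]
[[21,16],[25,18],[34,8],[35,0]]
[[21,16],[25,18],[34,8],[35,15],[39,0]]
[[21,16],[25,18],[34,8],[35,15],[39,18],[40,0]]
[[13,12],[17,0],[21,16],[25,18],[34,8],[35,15],[39,18],[40,0]]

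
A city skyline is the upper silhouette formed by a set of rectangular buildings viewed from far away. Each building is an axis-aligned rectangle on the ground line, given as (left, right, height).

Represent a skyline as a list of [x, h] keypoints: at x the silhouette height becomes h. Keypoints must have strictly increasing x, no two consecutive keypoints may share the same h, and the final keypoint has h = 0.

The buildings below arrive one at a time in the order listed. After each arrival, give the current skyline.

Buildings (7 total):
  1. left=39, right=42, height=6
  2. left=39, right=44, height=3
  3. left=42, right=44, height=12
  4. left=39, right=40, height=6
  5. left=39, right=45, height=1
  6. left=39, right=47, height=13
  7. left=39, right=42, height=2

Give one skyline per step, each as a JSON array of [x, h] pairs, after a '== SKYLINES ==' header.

== SKYLINES ==
[[39,6],[42,0]]
[[39,6],[42,3],[44,0]]
[[39,6],[42,12],[44,0]]
[[39,6],[42,12],[44,0]]
[[39,6],[42,12],[44,1],[45,0]]
[[39,13],[47,0]]
[[39,13],[47,0]]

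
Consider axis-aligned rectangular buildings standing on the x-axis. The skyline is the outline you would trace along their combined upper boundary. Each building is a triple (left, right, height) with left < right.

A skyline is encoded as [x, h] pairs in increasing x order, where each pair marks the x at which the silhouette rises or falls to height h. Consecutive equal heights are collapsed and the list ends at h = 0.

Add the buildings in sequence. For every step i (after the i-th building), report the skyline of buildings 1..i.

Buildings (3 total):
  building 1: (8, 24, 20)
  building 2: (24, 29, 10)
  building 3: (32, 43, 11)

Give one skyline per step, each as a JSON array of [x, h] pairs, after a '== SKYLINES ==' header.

== SKYLINES ==
[[8,20],[24,0]]
[[8,20],[24,10],[29,0]]
[[8,20],[24,10],[29,0],[32,11],[43,0]]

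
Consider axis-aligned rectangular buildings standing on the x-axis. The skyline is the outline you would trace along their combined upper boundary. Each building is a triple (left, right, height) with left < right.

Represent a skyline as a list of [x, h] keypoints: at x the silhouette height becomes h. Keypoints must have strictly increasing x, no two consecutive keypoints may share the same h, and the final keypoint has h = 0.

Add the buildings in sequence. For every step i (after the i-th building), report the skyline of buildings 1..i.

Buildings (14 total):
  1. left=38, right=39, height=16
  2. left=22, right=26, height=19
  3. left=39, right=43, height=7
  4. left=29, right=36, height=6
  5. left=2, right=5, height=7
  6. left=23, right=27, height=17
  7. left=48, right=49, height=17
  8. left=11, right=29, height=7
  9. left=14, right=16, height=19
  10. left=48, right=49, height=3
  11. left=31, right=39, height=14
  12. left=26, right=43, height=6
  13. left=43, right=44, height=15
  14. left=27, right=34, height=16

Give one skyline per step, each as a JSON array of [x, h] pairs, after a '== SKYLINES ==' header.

== SKYLINES ==
[[38,16],[39,0]]
[[22,19],[26,0],[38,16],[39,0]]
[[22,19],[26,0],[38,16],[39,7],[43,0]]
[[22,19],[26,0],[29,6],[36,0],[38,16],[39,7],[43,0]]
[[2,7],[5,0],[22,19],[26,0],[29,6],[36,0],[38,16],[39,7],[43,0]]
[[2,7],[5,0],[22,19],[26,17],[27,0],[29,6],[36,0],[38,16],[39,7],[43,0]]
[[2,7],[5,0],[22,19],[26,17],[27,0],[29,6],[36,0],[38,16],[39,7],[43,0],[48,17],[49,0]]
[[2,7],[5,0],[11,7],[22,19],[26,17],[27,7],[29,6],[36,0],[38,16],[39,7],[43,0],[48,17],[49,0]]
[[2,7],[5,0],[11,7],[14,19],[16,7],[22,19],[26,17],[27,7],[29,6],[36,0],[38,16],[39,7],[43,0],[48,17],[49,0]]
[[2,7],[5,0],[11,7],[14,19],[16,7],[22,19],[26,17],[27,7],[29,6],[36,0],[38,16],[39,7],[43,0],[48,17],[49,0]]
[[2,7],[5,0],[11,7],[14,19],[16,7],[22,19],[26,17],[27,7],[29,6],[31,14],[38,16],[39,7],[43,0],[48,17],[49,0]]
[[2,7],[5,0],[11,7],[14,19],[16,7],[22,19],[26,17],[27,7],[29,6],[31,14],[38,16],[39,7],[43,0],[48,17],[49,0]]
[[2,7],[5,0],[11,7],[14,19],[16,7],[22,19],[26,17],[27,7],[29,6],[31,14],[38,16],[39,7],[43,15],[44,0],[48,17],[49,0]]
[[2,7],[5,0],[11,7],[14,19],[16,7],[22,19],[26,17],[27,16],[34,14],[38,16],[39,7],[43,15],[44,0],[48,17],[49,0]]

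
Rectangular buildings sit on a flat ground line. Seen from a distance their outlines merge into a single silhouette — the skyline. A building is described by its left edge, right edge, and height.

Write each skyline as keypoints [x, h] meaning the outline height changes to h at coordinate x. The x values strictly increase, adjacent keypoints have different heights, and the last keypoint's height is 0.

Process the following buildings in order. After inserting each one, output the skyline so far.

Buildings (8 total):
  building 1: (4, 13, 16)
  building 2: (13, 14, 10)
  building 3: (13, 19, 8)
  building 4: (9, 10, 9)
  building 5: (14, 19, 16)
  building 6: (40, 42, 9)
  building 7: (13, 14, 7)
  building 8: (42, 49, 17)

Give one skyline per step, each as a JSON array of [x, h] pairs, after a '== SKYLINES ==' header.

== SKYLINES ==
[[4,16],[13,0]]
[[4,16],[13,10],[14,0]]
[[4,16],[13,10],[14,8],[19,0]]
[[4,16],[13,10],[14,8],[19,0]]
[[4,16],[13,10],[14,16],[19,0]]
[[4,16],[13,10],[14,16],[19,0],[40,9],[42,0]]
[[4,16],[13,10],[14,16],[19,0],[40,9],[42,0]]
[[4,16],[13,10],[14,16],[19,0],[40,9],[42,17],[49,0]]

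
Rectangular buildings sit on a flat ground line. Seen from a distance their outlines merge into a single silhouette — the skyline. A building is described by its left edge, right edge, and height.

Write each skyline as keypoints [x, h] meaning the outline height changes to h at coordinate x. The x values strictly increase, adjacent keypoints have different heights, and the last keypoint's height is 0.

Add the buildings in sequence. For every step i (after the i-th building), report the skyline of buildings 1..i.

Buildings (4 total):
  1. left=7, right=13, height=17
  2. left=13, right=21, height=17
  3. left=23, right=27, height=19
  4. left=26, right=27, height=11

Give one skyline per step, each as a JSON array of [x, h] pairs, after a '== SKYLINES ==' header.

== SKYLINES ==
[[7,17],[13,0]]
[[7,17],[21,0]]
[[7,17],[21,0],[23,19],[27,0]]
[[7,17],[21,0],[23,19],[27,0]]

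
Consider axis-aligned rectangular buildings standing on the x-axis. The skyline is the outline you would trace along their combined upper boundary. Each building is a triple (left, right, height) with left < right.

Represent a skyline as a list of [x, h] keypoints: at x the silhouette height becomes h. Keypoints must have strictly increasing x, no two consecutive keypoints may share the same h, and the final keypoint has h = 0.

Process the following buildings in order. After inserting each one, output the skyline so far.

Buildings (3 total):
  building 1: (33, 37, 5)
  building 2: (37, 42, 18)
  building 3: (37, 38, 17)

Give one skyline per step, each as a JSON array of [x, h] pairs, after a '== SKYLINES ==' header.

== SKYLINES ==
[[33,5],[37,0]]
[[33,5],[37,18],[42,0]]
[[33,5],[37,18],[42,0]]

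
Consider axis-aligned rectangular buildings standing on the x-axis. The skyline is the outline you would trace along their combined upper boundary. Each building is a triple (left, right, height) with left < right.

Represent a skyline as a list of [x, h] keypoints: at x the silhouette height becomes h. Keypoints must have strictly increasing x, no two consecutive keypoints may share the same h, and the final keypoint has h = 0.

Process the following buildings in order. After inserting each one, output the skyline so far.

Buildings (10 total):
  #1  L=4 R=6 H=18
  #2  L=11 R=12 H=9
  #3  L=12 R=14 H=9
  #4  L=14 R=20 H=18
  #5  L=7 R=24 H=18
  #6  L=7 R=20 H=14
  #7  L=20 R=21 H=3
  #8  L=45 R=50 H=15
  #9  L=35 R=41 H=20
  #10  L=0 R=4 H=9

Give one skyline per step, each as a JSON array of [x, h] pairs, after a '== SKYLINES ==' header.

== SKYLINES ==
[[4,18],[6,0]]
[[4,18],[6,0],[11,9],[12,0]]
[[4,18],[6,0],[11,9],[14,0]]
[[4,18],[6,0],[11,9],[14,18],[20,0]]
[[4,18],[6,0],[7,18],[24,0]]
[[4,18],[6,0],[7,18],[24,0]]
[[4,18],[6,0],[7,18],[24,0]]
[[4,18],[6,0],[7,18],[24,0],[45,15],[50,0]]
[[4,18],[6,0],[7,18],[24,0],[35,20],[41,0],[45,15],[50,0]]
[[0,9],[4,18],[6,0],[7,18],[24,0],[35,20],[41,0],[45,15],[50,0]]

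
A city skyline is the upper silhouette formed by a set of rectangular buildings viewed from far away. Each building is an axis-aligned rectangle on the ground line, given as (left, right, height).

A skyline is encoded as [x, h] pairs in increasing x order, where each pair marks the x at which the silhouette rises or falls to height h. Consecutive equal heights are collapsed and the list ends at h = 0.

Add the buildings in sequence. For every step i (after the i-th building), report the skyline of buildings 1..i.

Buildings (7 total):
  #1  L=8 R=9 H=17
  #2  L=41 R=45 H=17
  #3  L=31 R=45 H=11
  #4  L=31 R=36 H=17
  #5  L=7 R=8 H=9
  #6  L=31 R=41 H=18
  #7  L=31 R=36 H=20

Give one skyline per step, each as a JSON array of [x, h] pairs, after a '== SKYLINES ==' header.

== SKYLINES ==
[[8,17],[9,0]]
[[8,17],[9,0],[41,17],[45,0]]
[[8,17],[9,0],[31,11],[41,17],[45,0]]
[[8,17],[9,0],[31,17],[36,11],[41,17],[45,0]]
[[7,9],[8,17],[9,0],[31,17],[36,11],[41,17],[45,0]]
[[7,9],[8,17],[9,0],[31,18],[41,17],[45,0]]
[[7,9],[8,17],[9,0],[31,20],[36,18],[41,17],[45,0]]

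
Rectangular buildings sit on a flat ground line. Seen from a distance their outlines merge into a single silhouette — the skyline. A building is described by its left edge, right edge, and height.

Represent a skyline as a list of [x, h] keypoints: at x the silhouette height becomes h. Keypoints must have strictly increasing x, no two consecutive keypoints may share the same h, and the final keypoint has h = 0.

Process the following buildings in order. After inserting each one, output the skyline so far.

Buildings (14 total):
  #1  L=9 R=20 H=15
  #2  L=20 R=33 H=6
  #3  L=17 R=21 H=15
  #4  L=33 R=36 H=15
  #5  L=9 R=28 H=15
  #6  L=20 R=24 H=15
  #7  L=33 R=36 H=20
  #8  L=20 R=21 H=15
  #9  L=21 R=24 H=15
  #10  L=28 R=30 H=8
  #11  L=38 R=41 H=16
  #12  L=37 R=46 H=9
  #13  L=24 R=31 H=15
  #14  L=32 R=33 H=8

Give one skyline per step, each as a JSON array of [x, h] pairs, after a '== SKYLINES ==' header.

== SKYLINES ==
[[9,15],[20,0]]
[[9,15],[20,6],[33,0]]
[[9,15],[21,6],[33,0]]
[[9,15],[21,6],[33,15],[36,0]]
[[9,15],[28,6],[33,15],[36,0]]
[[9,15],[28,6],[33,15],[36,0]]
[[9,15],[28,6],[33,20],[36,0]]
[[9,15],[28,6],[33,20],[36,0]]
[[9,15],[28,6],[33,20],[36,0]]
[[9,15],[28,8],[30,6],[33,20],[36,0]]
[[9,15],[28,8],[30,6],[33,20],[36,0],[38,16],[41,0]]
[[9,15],[28,8],[30,6],[33,20],[36,0],[37,9],[38,16],[41,9],[46,0]]
[[9,15],[31,6],[33,20],[36,0],[37,9],[38,16],[41,9],[46,0]]
[[9,15],[31,6],[32,8],[33,20],[36,0],[37,9],[38,16],[41,9],[46,0]]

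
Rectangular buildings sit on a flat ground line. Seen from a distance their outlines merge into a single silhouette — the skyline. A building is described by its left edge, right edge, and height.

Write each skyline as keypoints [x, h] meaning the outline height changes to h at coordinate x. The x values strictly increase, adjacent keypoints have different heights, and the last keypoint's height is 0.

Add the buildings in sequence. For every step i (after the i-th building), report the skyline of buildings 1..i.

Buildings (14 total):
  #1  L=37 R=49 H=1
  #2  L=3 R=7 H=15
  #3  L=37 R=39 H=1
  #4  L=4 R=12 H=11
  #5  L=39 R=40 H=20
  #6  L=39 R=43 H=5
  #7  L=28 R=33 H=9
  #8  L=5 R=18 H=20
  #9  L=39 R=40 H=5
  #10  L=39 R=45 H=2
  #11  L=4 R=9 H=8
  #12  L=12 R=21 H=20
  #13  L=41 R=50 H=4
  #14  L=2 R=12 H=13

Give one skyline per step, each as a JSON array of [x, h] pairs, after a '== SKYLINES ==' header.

== SKYLINES ==
[[37,1],[49,0]]
[[3,15],[7,0],[37,1],[49,0]]
[[3,15],[7,0],[37,1],[49,0]]
[[3,15],[7,11],[12,0],[37,1],[49,0]]
[[3,15],[7,11],[12,0],[37,1],[39,20],[40,1],[49,0]]
[[3,15],[7,11],[12,0],[37,1],[39,20],[40,5],[43,1],[49,0]]
[[3,15],[7,11],[12,0],[28,9],[33,0],[37,1],[39,20],[40,5],[43,1],[49,0]]
[[3,15],[5,20],[18,0],[28,9],[33,0],[37,1],[39,20],[40,5],[43,1],[49,0]]
[[3,15],[5,20],[18,0],[28,9],[33,0],[37,1],[39,20],[40,5],[43,1],[49,0]]
[[3,15],[5,20],[18,0],[28,9],[33,0],[37,1],[39,20],[40,5],[43,2],[45,1],[49,0]]
[[3,15],[5,20],[18,0],[28,9],[33,0],[37,1],[39,20],[40,5],[43,2],[45,1],[49,0]]
[[3,15],[5,20],[21,0],[28,9],[33,0],[37,1],[39,20],[40,5],[43,2],[45,1],[49,0]]
[[3,15],[5,20],[21,0],[28,9],[33,0],[37,1],[39,20],[40,5],[43,4],[50,0]]
[[2,13],[3,15],[5,20],[21,0],[28,9],[33,0],[37,1],[39,20],[40,5],[43,4],[50,0]]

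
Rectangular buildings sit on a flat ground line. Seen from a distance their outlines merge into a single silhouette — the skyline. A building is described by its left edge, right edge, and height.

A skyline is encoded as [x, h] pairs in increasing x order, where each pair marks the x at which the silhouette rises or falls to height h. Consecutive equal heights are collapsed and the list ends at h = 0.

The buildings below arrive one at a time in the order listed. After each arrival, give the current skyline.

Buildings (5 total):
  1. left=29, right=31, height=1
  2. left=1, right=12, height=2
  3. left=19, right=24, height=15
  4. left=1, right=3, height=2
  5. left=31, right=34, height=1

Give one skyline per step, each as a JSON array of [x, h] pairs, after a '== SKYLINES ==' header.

== SKYLINES ==
[[29,1],[31,0]]
[[1,2],[12,0],[29,1],[31,0]]
[[1,2],[12,0],[19,15],[24,0],[29,1],[31,0]]
[[1,2],[12,0],[19,15],[24,0],[29,1],[31,0]]
[[1,2],[12,0],[19,15],[24,0],[29,1],[34,0]]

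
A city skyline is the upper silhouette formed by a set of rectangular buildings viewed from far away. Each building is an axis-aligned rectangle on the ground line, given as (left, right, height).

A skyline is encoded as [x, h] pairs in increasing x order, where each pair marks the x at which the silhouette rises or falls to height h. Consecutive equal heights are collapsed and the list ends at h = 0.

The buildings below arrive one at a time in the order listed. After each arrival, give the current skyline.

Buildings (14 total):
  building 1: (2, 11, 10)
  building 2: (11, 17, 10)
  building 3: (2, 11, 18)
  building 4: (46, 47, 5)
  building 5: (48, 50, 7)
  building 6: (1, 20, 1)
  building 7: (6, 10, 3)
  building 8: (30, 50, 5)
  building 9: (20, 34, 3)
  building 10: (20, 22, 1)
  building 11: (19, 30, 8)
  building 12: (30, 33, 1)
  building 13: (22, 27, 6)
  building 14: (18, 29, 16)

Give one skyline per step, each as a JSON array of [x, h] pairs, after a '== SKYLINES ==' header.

== SKYLINES ==
[[2,10],[11,0]]
[[2,10],[17,0]]
[[2,18],[11,10],[17,0]]
[[2,18],[11,10],[17,0],[46,5],[47,0]]
[[2,18],[11,10],[17,0],[46,5],[47,0],[48,7],[50,0]]
[[1,1],[2,18],[11,10],[17,1],[20,0],[46,5],[47,0],[48,7],[50,0]]
[[1,1],[2,18],[11,10],[17,1],[20,0],[46,5],[47,0],[48,7],[50,0]]
[[1,1],[2,18],[11,10],[17,1],[20,0],[30,5],[48,7],[50,0]]
[[1,1],[2,18],[11,10],[17,1],[20,3],[30,5],[48,7],[50,0]]
[[1,1],[2,18],[11,10],[17,1],[20,3],[30,5],[48,7],[50,0]]
[[1,1],[2,18],[11,10],[17,1],[19,8],[30,5],[48,7],[50,0]]
[[1,1],[2,18],[11,10],[17,1],[19,8],[30,5],[48,7],[50,0]]
[[1,1],[2,18],[11,10],[17,1],[19,8],[30,5],[48,7],[50,0]]
[[1,1],[2,18],[11,10],[17,1],[18,16],[29,8],[30,5],[48,7],[50,0]]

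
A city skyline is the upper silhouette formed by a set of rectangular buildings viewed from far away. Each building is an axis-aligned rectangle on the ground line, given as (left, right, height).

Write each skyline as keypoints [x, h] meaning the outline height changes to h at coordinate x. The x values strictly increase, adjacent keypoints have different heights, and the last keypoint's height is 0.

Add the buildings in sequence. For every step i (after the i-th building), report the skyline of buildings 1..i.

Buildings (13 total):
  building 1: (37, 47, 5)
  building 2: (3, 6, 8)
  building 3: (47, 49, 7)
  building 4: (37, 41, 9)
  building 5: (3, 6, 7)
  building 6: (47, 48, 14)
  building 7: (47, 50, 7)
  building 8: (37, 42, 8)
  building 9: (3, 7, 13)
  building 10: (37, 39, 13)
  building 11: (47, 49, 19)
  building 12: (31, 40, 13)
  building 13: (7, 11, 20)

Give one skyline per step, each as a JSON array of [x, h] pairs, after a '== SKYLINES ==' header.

== SKYLINES ==
[[37,5],[47,0]]
[[3,8],[6,0],[37,5],[47,0]]
[[3,8],[6,0],[37,5],[47,7],[49,0]]
[[3,8],[6,0],[37,9],[41,5],[47,7],[49,0]]
[[3,8],[6,0],[37,9],[41,5],[47,7],[49,0]]
[[3,8],[6,0],[37,9],[41,5],[47,14],[48,7],[49,0]]
[[3,8],[6,0],[37,9],[41,5],[47,14],[48,7],[50,0]]
[[3,8],[6,0],[37,9],[41,8],[42,5],[47,14],[48,7],[50,0]]
[[3,13],[7,0],[37,9],[41,8],[42,5],[47,14],[48,7],[50,0]]
[[3,13],[7,0],[37,13],[39,9],[41,8],[42,5],[47,14],[48,7],[50,0]]
[[3,13],[7,0],[37,13],[39,9],[41,8],[42,5],[47,19],[49,7],[50,0]]
[[3,13],[7,0],[31,13],[40,9],[41,8],[42,5],[47,19],[49,7],[50,0]]
[[3,13],[7,20],[11,0],[31,13],[40,9],[41,8],[42,5],[47,19],[49,7],[50,0]]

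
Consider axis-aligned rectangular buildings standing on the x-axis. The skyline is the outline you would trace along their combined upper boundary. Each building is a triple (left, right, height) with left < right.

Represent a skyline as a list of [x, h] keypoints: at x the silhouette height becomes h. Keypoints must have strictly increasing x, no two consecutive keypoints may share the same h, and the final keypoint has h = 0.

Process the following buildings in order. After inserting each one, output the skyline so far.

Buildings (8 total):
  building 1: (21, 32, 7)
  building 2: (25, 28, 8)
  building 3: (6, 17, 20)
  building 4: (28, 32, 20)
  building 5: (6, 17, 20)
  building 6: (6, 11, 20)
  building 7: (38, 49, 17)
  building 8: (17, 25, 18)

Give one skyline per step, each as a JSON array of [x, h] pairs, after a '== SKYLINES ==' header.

== SKYLINES ==
[[21,7],[32,0]]
[[21,7],[25,8],[28,7],[32,0]]
[[6,20],[17,0],[21,7],[25,8],[28,7],[32,0]]
[[6,20],[17,0],[21,7],[25,8],[28,20],[32,0]]
[[6,20],[17,0],[21,7],[25,8],[28,20],[32,0]]
[[6,20],[17,0],[21,7],[25,8],[28,20],[32,0]]
[[6,20],[17,0],[21,7],[25,8],[28,20],[32,0],[38,17],[49,0]]
[[6,20],[17,18],[25,8],[28,20],[32,0],[38,17],[49,0]]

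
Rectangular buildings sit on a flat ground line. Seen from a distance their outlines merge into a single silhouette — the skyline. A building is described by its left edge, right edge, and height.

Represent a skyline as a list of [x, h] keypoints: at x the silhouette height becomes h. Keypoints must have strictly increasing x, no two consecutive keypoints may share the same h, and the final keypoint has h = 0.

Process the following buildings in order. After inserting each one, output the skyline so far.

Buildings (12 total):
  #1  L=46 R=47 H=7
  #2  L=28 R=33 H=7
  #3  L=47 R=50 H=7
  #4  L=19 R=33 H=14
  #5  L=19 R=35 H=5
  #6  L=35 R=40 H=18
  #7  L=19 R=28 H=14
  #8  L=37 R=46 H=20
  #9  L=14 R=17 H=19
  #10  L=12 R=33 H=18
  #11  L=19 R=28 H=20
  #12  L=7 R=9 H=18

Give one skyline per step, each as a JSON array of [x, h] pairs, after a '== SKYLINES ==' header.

== SKYLINES ==
[[46,7],[47,0]]
[[28,7],[33,0],[46,7],[47,0]]
[[28,7],[33,0],[46,7],[50,0]]
[[19,14],[33,0],[46,7],[50,0]]
[[19,14],[33,5],[35,0],[46,7],[50,0]]
[[19,14],[33,5],[35,18],[40,0],[46,7],[50,0]]
[[19,14],[33,5],[35,18],[40,0],[46,7],[50,0]]
[[19,14],[33,5],[35,18],[37,20],[46,7],[50,0]]
[[14,19],[17,0],[19,14],[33,5],[35,18],[37,20],[46,7],[50,0]]
[[12,18],[14,19],[17,18],[33,5],[35,18],[37,20],[46,7],[50,0]]
[[12,18],[14,19],[17,18],[19,20],[28,18],[33,5],[35,18],[37,20],[46,7],[50,0]]
[[7,18],[9,0],[12,18],[14,19],[17,18],[19,20],[28,18],[33,5],[35,18],[37,20],[46,7],[50,0]]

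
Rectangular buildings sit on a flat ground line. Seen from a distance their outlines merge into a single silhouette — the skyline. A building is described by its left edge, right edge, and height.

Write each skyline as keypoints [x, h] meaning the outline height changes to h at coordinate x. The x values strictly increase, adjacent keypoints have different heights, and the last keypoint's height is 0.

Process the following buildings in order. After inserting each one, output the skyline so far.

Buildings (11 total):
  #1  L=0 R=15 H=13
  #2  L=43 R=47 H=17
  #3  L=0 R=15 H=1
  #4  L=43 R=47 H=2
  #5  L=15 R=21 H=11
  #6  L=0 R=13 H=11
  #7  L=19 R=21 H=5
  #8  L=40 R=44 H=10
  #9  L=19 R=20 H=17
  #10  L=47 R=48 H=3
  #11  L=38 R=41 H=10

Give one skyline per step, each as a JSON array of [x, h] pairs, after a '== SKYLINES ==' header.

== SKYLINES ==
[[0,13],[15,0]]
[[0,13],[15,0],[43,17],[47,0]]
[[0,13],[15,0],[43,17],[47,0]]
[[0,13],[15,0],[43,17],[47,0]]
[[0,13],[15,11],[21,0],[43,17],[47,0]]
[[0,13],[15,11],[21,0],[43,17],[47,0]]
[[0,13],[15,11],[21,0],[43,17],[47,0]]
[[0,13],[15,11],[21,0],[40,10],[43,17],[47,0]]
[[0,13],[15,11],[19,17],[20,11],[21,0],[40,10],[43,17],[47,0]]
[[0,13],[15,11],[19,17],[20,11],[21,0],[40,10],[43,17],[47,3],[48,0]]
[[0,13],[15,11],[19,17],[20,11],[21,0],[38,10],[43,17],[47,3],[48,0]]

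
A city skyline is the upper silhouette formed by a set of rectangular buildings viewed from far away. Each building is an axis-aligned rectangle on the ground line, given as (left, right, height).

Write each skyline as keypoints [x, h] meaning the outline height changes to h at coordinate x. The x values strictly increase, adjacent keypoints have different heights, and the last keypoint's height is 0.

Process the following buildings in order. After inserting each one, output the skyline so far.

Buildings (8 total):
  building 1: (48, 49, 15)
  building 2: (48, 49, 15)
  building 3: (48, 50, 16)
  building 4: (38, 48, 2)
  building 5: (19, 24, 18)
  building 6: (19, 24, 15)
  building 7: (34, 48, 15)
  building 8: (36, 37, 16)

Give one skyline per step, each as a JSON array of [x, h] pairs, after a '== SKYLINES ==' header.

== SKYLINES ==
[[48,15],[49,0]]
[[48,15],[49,0]]
[[48,16],[50,0]]
[[38,2],[48,16],[50,0]]
[[19,18],[24,0],[38,2],[48,16],[50,0]]
[[19,18],[24,0],[38,2],[48,16],[50,0]]
[[19,18],[24,0],[34,15],[48,16],[50,0]]
[[19,18],[24,0],[34,15],[36,16],[37,15],[48,16],[50,0]]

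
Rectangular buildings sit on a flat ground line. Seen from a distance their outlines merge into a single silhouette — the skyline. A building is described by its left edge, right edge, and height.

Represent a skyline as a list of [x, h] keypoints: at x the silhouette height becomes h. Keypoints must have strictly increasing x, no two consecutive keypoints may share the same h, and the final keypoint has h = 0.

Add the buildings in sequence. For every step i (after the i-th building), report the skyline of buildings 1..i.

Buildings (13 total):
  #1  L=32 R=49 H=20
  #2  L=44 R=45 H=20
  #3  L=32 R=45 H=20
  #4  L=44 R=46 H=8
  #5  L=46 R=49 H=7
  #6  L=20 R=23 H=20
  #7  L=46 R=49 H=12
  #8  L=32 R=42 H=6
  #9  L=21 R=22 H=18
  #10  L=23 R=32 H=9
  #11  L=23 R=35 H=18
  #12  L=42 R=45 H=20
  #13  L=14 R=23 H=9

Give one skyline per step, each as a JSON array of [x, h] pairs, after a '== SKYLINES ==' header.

== SKYLINES ==
[[32,20],[49,0]]
[[32,20],[49,0]]
[[32,20],[49,0]]
[[32,20],[49,0]]
[[32,20],[49,0]]
[[20,20],[23,0],[32,20],[49,0]]
[[20,20],[23,0],[32,20],[49,0]]
[[20,20],[23,0],[32,20],[49,0]]
[[20,20],[23,0],[32,20],[49,0]]
[[20,20],[23,9],[32,20],[49,0]]
[[20,20],[23,18],[32,20],[49,0]]
[[20,20],[23,18],[32,20],[49,0]]
[[14,9],[20,20],[23,18],[32,20],[49,0]]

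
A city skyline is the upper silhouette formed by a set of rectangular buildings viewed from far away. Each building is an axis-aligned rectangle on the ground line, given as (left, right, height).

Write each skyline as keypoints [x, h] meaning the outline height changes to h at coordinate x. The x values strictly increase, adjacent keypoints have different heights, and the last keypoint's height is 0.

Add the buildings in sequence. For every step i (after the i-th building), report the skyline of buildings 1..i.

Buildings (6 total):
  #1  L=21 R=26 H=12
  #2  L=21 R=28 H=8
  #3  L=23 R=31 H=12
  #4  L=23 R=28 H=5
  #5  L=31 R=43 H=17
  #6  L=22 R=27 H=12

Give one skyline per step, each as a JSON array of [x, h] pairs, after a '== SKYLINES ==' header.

== SKYLINES ==
[[21,12],[26,0]]
[[21,12],[26,8],[28,0]]
[[21,12],[31,0]]
[[21,12],[31,0]]
[[21,12],[31,17],[43,0]]
[[21,12],[31,17],[43,0]]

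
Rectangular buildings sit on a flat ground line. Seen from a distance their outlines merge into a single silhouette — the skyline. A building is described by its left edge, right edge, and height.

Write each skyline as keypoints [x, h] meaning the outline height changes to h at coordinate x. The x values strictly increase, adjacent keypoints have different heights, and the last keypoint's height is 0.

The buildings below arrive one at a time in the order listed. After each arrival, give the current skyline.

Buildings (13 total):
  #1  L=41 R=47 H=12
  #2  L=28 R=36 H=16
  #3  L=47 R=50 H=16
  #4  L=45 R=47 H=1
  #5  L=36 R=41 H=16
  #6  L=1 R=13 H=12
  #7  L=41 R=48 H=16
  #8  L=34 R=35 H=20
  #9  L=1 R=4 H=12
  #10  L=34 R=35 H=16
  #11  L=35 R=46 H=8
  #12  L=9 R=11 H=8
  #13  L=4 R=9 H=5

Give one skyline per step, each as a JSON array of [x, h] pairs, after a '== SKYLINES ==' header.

== SKYLINES ==
[[41,12],[47,0]]
[[28,16],[36,0],[41,12],[47,0]]
[[28,16],[36,0],[41,12],[47,16],[50,0]]
[[28,16],[36,0],[41,12],[47,16],[50,0]]
[[28,16],[41,12],[47,16],[50,0]]
[[1,12],[13,0],[28,16],[41,12],[47,16],[50,0]]
[[1,12],[13,0],[28,16],[50,0]]
[[1,12],[13,0],[28,16],[34,20],[35,16],[50,0]]
[[1,12],[13,0],[28,16],[34,20],[35,16],[50,0]]
[[1,12],[13,0],[28,16],[34,20],[35,16],[50,0]]
[[1,12],[13,0],[28,16],[34,20],[35,16],[50,0]]
[[1,12],[13,0],[28,16],[34,20],[35,16],[50,0]]
[[1,12],[13,0],[28,16],[34,20],[35,16],[50,0]]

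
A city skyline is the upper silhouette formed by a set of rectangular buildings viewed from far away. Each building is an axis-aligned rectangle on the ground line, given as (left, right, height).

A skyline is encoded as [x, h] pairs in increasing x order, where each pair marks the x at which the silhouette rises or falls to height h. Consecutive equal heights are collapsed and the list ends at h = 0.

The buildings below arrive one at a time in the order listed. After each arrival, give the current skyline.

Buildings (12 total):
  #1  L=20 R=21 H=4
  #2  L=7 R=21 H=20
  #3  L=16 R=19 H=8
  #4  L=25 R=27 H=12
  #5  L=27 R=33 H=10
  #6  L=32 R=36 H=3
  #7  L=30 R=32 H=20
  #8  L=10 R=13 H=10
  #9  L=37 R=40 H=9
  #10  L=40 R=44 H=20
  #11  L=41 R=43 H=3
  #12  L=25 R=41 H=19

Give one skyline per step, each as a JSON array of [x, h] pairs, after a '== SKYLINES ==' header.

== SKYLINES ==
[[20,4],[21,0]]
[[7,20],[21,0]]
[[7,20],[21,0]]
[[7,20],[21,0],[25,12],[27,0]]
[[7,20],[21,0],[25,12],[27,10],[33,0]]
[[7,20],[21,0],[25,12],[27,10],[33,3],[36,0]]
[[7,20],[21,0],[25,12],[27,10],[30,20],[32,10],[33,3],[36,0]]
[[7,20],[21,0],[25,12],[27,10],[30,20],[32,10],[33,3],[36,0]]
[[7,20],[21,0],[25,12],[27,10],[30,20],[32,10],[33,3],[36,0],[37,9],[40,0]]
[[7,20],[21,0],[25,12],[27,10],[30,20],[32,10],[33,3],[36,0],[37,9],[40,20],[44,0]]
[[7,20],[21,0],[25,12],[27,10],[30,20],[32,10],[33,3],[36,0],[37,9],[40,20],[44,0]]
[[7,20],[21,0],[25,19],[30,20],[32,19],[40,20],[44,0]]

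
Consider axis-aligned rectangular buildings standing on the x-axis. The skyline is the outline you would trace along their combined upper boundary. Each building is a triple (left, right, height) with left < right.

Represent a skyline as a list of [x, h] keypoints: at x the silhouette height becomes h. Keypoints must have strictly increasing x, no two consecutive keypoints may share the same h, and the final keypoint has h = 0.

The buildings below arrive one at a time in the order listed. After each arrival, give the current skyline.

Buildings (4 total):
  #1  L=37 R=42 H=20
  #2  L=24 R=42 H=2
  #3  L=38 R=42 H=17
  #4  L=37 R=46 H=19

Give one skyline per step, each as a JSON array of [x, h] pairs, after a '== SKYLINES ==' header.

== SKYLINES ==
[[37,20],[42,0]]
[[24,2],[37,20],[42,0]]
[[24,2],[37,20],[42,0]]
[[24,2],[37,20],[42,19],[46,0]]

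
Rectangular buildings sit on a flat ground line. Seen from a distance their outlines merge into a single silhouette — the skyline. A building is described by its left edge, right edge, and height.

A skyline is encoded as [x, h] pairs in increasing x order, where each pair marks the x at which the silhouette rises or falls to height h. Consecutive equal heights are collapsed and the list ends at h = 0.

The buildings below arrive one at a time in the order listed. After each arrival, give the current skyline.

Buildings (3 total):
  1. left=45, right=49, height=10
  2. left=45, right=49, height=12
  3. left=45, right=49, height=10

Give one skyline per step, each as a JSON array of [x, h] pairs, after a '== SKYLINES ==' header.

== SKYLINES ==
[[45,10],[49,0]]
[[45,12],[49,0]]
[[45,12],[49,0]]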